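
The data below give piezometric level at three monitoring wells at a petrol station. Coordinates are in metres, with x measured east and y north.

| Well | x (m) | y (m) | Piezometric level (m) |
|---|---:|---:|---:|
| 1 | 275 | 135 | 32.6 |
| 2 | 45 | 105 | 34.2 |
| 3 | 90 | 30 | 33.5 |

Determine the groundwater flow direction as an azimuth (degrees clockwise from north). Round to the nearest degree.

Taking 1 as reference: 2−1 = (-230, -30, +1.6); 3−1 = (-185, -105, +0.9).
Determinant of the coordinate differences = (-230)·(-105) − (-185)·(-30) = 18600.
∂h/∂x = [(+1.6)·(-105) − (+0.9)·(-30)] / 18600 = -0.007581
∂h/∂y = [(-230)·(+0.9) − (-185)·(+1.6)] / 18600 = +0.004785
Flow direction (−∇h) has components (+0.007581 E, -0.004785 N).
Azimuth = atan2(E, N) = atan2(+0.007581, -0.004785) = 122.3° ≈ 122°.

122°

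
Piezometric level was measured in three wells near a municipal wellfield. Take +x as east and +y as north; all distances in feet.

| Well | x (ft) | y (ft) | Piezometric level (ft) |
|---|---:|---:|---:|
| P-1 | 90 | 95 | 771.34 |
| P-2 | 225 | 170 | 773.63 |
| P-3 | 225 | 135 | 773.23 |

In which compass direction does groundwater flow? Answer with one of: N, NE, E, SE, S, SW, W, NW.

SW

Taking P-1 as reference: P-2−P-1 = (135, 75, +2.29); P-3−P-1 = (135, 40, +1.89).
Determinant of the coordinate differences = 135·40 − 135·75 = -4725.
∂h/∂x = [(+2.29)·40 − (+1.89)·75] / -4725 = +0.01061
∂h/∂y = [135·(+1.89) − 135·(+2.29)] / -4725 = +0.01143
Flow = −∇h = (-0.01061 east, -0.01143 north), which points southwest.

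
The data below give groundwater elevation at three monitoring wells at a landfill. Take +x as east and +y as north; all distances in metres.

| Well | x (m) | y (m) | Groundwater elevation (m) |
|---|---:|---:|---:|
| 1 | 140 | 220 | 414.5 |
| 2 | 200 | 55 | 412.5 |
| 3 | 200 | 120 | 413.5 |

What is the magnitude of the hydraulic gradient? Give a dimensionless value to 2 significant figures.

0.018

Taking 1 as reference: 2−1 = (60, -165, -2.0); 3−1 = (60, -100, -1.0).
Determinant of the coordinate differences = 60·(-100) − 60·(-165) = 3900.
∂h/∂x = [(-2.0)·(-100) − (-1.0)·(-165)] / 3900 = +0.008974
∂h/∂y = [60·(-1.0) − 60·(-2.0)] / 3900 = +0.01538
|∇h| = √(0.008974² + 0.01538²) = 0.01781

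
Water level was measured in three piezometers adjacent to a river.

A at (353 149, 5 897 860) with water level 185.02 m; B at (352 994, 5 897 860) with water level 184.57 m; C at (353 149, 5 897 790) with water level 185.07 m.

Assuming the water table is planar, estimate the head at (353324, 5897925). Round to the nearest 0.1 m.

∂h/∂x = (184.57 − 185.02) / (352994 − 353149) = +0.002903
∂h/∂y = (185.07 − 185.02) / (5897790 − 5897860) = -0.0007143
h(353324, 5897925) = 185.02 + (+0.002903)·(175) + (-0.0007143)·(65) = 185.02 +0.508 -0.046 = 185.482 m.

185.5 m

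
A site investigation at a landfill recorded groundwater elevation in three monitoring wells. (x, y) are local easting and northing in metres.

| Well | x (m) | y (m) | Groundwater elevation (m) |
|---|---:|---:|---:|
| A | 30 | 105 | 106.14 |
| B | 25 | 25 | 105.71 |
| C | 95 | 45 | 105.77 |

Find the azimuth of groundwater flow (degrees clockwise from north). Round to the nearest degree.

173°

Differences from A: to B (Δx, Δy, Δh) = (-5, -80, -0.43); to C = (65, -60, -0.37).
Determinant of the coordinate differences = (-5)·(-60) − 65·(-80) = 5500.
∂h/∂x = [(-0.43)·(-60) − (-0.37)·(-80)] / 5500 = -0.0006909
∂h/∂y = [(-5)·(-0.37) − 65·(-0.43)] / 5500 = +0.005418
Flow direction (−∇h) has components (+0.0006909 E, -0.005418 N).
Azimuth = atan2(E, N) = atan2(+0.0006909, -0.005418) = 172.7° ≈ 173°.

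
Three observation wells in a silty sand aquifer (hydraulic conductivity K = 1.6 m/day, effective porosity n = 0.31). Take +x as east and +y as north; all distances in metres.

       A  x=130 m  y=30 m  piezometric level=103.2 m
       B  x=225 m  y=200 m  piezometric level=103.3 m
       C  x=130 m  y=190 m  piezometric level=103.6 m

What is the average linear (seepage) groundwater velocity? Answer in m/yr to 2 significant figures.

8.0 m/yr

With h = a·x + b·y + c and A as origin, the differences give:
  95·a + 170·b = +0.1
  0·a + 160·b = +0.4
Eliminate b (×160 and ×170, subtract): 15200·a = -52.00 → a = ∂h/∂x = -0.003421
Back-substitute: b = ∂h/∂y = +0.002500.
|∇h| = √(-0.003421² + 0.002500²) = 0.004237
Seepage velocity v = K·i/n = 1.6 × 0.004237 / 0.31 = 0.02187 m/day = 7.988 m/yr.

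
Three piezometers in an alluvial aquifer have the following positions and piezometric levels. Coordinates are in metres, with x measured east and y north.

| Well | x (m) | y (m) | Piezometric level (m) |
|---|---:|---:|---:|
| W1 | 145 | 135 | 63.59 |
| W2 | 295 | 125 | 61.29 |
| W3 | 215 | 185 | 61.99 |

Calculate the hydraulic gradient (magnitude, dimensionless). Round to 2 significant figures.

0.019

Taking W1 as reference: W2−W1 = (150, -10, -2.30); W3−W1 = (70, 50, -1.60).
Solve a·Δx + b·Δy = Δh: det = 150·50 − 70·(-10) = 8200.
∂h/∂x = [(-2.30)·50 − (-1.60)·(-10)] / 8200 = -0.01598
∂h/∂y = [150·(-1.60) − 70·(-2.30)] / 8200 = -0.009634
|∇h| = √(-0.01598² + -0.009634²) = 0.01866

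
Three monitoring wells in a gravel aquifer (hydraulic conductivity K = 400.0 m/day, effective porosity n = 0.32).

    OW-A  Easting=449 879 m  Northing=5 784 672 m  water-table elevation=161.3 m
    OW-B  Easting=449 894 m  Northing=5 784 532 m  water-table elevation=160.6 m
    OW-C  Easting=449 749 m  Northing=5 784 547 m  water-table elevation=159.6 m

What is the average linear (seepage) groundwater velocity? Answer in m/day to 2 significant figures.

12 m/day

Three-point gradient (reference OW-A): Δ to OW-B = (15, -140, -0.7), Δ to OW-C = (-130, -125, -1.7).
∂h/∂x = +0.007497, ∂h/∂y = +0.005803 (det = -20075).
|∇h| = √(0.007497² + 0.005803²) = 0.00948
Seepage velocity v = K·i/n = 400.0 × 0.00948 / 0.32 = 11.85 m/day.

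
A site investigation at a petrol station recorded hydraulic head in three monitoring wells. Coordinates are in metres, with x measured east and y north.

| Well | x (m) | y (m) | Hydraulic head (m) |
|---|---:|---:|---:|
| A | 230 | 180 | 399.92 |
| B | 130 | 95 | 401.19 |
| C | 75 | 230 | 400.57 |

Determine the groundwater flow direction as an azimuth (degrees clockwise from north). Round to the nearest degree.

Differences from A: to B (Δx, Δy, Δh) = (-100, -85, +1.27); to C = (-155, 50, +0.65).
Determinant of the coordinate differences = (-100)·50 − (-155)·(-85) = -18175.
∂h/∂x = [(+1.27)·50 − (+0.65)·(-85)] / -18175 = -0.006534
∂h/∂y = [(-100)·(+0.65) − (-155)·(+1.27)] / -18175 = -0.007254
Flow direction (−∇h) has components (+0.006534 E, +0.007254 N).
Azimuth = atan2(E, N) = atan2(+0.006534, +0.007254) = 42.0° ≈ 042°.

042°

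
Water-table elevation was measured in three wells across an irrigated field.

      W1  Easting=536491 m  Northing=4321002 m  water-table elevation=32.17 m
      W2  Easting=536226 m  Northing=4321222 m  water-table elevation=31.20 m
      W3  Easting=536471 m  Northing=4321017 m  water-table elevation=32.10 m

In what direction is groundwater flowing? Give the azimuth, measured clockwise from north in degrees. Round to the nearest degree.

315°

With h = a·x + b·y + c and W1 as origin, the differences give:
  (-265)·a + 220·b = -0.97
  (-20)·a + 15·b = -0.07
Eliminate b (×15 and ×220, subtract): 425·a = 0.850 → a = ∂h/∂x = +0.002000
Back-substitute: b = ∂h/∂y = -0.002000.
Flow direction (−∇h) has components (-0.002000 E, +0.002000 N).
Azimuth = atan2(E, N) = atan2(-0.002000, +0.002000) = 315.0° ≈ 315°.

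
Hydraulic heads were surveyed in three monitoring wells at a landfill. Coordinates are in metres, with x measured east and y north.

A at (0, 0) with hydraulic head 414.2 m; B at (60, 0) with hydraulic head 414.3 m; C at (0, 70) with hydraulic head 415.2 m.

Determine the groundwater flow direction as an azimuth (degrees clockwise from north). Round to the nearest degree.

187°

∂h/∂x = (414.3 − 414.2) / (60 − 0) = +0.001667
∂h/∂y = (415.2 − 414.2) / (70 − 0) = +0.01429
Flow direction (−∇h) has components (-0.001667 E, -0.01429 N).
Azimuth = atan2(E, N) = atan2(-0.001667, -0.01429) = 186.7° ≈ 187°.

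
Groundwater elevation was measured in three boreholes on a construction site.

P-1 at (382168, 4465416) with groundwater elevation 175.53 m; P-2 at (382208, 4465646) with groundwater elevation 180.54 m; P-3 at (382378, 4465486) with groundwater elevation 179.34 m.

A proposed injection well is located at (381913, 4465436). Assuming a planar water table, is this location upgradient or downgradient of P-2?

Taking P-1 as reference: P-2−P-1 = (40, 230, +5.01); P-3−P-1 = (210, 70, +3.81).
Solve a·Δx + b·Δy = Δh: det = 40·70 − 210·230 = -45500.
∂h/∂x = [(+5.01)·70 − (+3.81)·230] / -45500 = +0.01155
∂h/∂y = [40·(+3.81) − 210·(+5.01)] / -45500 = +0.01977
Head at (381913, 4465436) = 175.53 + (+0.01155)·(-255) + (+0.01977)·(20) = 172.98 m.
That is lower than the 180.54 m at P-2, so the point is downgradient.

downgradient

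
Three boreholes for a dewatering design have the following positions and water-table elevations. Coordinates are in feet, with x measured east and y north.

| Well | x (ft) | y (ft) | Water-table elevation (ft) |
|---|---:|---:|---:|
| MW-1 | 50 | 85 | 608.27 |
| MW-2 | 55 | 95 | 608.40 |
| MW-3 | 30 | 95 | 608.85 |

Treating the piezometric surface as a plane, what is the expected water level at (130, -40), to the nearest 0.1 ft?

604.1 ft

With h = a·x + b·y + c and MW-1 as origin, the differences give:
  5·a + 10·b = +0.13
  (-20)·a + 10·b = +0.58
Eliminate b (×10 and ×10, subtract): 250·a = -4.500 → a = ∂h/∂x = -0.01800
Back-substitute: b = ∂h/∂y = +0.02200.
h(130, -40) = 608.27 + (-0.01800)·(80) + (+0.02200)·(-125) = 608.27 -1.440 -2.750 = 604.080 ft.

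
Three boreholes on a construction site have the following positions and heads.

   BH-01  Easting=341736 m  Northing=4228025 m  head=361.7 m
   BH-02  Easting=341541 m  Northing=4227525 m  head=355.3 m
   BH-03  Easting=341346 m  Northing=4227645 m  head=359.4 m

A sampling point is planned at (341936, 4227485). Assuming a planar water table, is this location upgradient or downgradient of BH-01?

Taking BH-01 as reference: BH-02−BH-01 = (-195, -500, -6.4); BH-03−BH-01 = (-390, -380, -2.3).
Determinant of the coordinate differences = (-195)·(-380) − (-390)·(-500) = -120900.
∂h/∂x = [(-6.4)·(-380) − (-2.3)·(-500)] / -120900 = -0.01060
∂h/∂y = [(-195)·(-2.3) − (-390)·(-6.4)] / -120900 = +0.01694
Head at (341936, 4227485) = 361.7 + (-0.01060)·(200) + (+0.01694)·(-540) = 350.43 m.
That is lower than the 361.7 m at BH-01, so the point is downgradient.

downgradient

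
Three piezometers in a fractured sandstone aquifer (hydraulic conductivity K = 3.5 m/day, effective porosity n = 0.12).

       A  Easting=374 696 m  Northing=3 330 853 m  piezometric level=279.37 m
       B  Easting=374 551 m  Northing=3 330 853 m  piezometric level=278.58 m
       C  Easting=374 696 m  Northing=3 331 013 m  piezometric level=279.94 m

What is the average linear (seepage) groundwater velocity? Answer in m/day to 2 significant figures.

0.19 m/day

∂h/∂x = (278.58 − 279.37) / (374551 − 374696) = +0.005448
∂h/∂y = (279.94 − 279.37) / (3331013 − 3330853) = +0.003562
|∇h| = √(0.005448² + 0.003562²) = 0.006509
Seepage velocity v = K·i/n = 3.5 × 0.006509 / 0.12 = 0.1898 m/day.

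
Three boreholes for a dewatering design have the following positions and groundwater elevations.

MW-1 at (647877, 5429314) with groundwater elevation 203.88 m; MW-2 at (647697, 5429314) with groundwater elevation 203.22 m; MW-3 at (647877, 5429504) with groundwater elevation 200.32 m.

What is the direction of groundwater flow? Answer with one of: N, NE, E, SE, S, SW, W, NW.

∂h/∂x = (203.22 − 203.88) / (647697 − 647877) = +0.003667
∂h/∂y = (200.32 − 203.88) / (5429504 − 5429314) = -0.01874
Flow = −∇h = (-0.003667 east, +0.01874 north), which points north.

N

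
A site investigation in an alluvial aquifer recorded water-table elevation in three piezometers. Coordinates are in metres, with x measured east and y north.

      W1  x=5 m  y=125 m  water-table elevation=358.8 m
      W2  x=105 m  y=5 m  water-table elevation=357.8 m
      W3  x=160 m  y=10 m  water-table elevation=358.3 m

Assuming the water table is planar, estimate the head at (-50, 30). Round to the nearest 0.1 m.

357.0 m

Three-point gradient (reference W1): Δ to W2 = (100, -120, -1.0), Δ to W3 = (155, -115, -0.5).
∂h/∂x = +0.007746, ∂h/∂y = +0.01479 (det = 7100).
h(-50, 30) = 358.8 + (+0.007746)·(-55) + (+0.01479)·(-95) = 358.8 -0.426 -1.405 = 356.969 m.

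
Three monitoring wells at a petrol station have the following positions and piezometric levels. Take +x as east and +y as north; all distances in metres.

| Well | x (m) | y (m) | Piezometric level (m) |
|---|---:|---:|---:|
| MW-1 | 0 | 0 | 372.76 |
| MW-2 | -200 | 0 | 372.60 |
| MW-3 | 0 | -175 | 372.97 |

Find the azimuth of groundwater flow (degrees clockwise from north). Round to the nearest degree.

∂h/∂x = (372.60 − 372.76) / (-200 − 0) = +0.0008000
∂h/∂y = (372.97 − 372.76) / (-175 − 0) = -0.001200
Flow direction (−∇h) has components (-0.0008000 E, +0.001200 N).
Azimuth = atan2(E, N) = atan2(-0.0008000, +0.001200) = 326.3° ≈ 326°.

326°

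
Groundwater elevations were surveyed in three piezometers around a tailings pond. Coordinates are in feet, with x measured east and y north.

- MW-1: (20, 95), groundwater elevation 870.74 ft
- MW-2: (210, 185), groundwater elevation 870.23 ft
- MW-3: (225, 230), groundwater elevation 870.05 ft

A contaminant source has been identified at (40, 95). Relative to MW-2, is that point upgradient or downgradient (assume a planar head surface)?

upgradient

Differences from MW-1: to MW-2 (Δx, Δy, Δh) = (190, 90, -0.51); to MW-3 = (205, 135, -0.69).
Determinant of the coordinate differences = 190·135 − 205·90 = 7200.
∂h/∂x = [(-0.51)·135 − (-0.69)·90] / 7200 = -0.0009375
∂h/∂y = [190·(-0.69) − 205·(-0.51)] / 7200 = -0.003688
Head at (40, 95) = 870.74 + (-0.0009375)·(20) + (-0.003688)·(0) = 870.72 ft.
That is higher than the 870.23 ft at MW-2, so the point is upgradient.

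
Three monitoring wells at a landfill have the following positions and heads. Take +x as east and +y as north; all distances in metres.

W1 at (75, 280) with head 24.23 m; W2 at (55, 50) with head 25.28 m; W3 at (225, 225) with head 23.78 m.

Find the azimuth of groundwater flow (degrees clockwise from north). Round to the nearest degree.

047°

Taking W1 as reference: W2−W1 = (-20, -230, +1.05); W3−W1 = (150, -55, -0.45).
Solve a·Δx + b·Δy = Δh: det = (-20)·(-55) − 150·(-230) = 35600.
∂h/∂x = [(+1.05)·(-55) − (-0.45)·(-230)] / 35600 = -0.004529
∂h/∂y = [(-20)·(-0.45) − 150·(+1.05)] / 35600 = -0.004171
Flow direction (−∇h) has components (+0.004529 E, +0.004171 N).
Azimuth = atan2(E, N) = atan2(+0.004529, +0.004171) = 47.4° ≈ 047°.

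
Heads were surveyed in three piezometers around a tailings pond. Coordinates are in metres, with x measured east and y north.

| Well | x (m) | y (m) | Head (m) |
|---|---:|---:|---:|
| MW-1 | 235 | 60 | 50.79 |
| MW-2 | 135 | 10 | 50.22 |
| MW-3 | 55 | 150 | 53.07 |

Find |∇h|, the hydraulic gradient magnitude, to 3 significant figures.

With h = a·x + b·y + c and MW-1 as origin, the differences give:
  (-100)·a + (-50)·b = -0.57
  (-180)·a + 90·b = +2.28
Eliminate b (×90 and ×(-50), subtract): -18000·a = 62.700 → a = ∂h/∂x = -0.003483
Back-substitute: b = ∂h/∂y = +0.01837.
|∇h| = √(-0.003483² + 0.01837²) = 0.0187

0.0187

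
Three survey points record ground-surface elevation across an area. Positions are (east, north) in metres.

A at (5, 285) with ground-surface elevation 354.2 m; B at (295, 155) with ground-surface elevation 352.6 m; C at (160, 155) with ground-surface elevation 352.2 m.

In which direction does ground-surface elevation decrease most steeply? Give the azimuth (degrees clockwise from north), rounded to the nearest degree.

189°

With z = a·x + b·y + c and A as origin, the differences give:
  290·a + (-130)·b = -1.6
  155·a + (-130)·b = -2.0
Eliminate b (×(-130) and ×(-130), subtract): -17550·a = -52.00 → a = ∂z/∂x = +0.002963
Back-substitute: b = ∂z/∂y = +0.01892.
Steepest decrease is along −∇f: components (-0.002963 E, -0.01892 N).
Azimuth = atan2(-0.002963, -0.01892) = 188.9° ≈ 189°.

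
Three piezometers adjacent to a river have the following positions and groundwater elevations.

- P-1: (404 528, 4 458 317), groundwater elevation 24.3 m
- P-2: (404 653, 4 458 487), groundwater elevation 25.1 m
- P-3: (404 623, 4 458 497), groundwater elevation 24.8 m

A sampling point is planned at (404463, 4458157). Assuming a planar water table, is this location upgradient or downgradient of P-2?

Taking P-1 as reference: P-2−P-1 = (125, 170, +0.8); P-3−P-1 = (95, 180, +0.5).
Solve a·Δx + b·Δy = Δh: det = 125·180 − 95·170 = 6350.
∂h/∂x = [(+0.8)·180 − (+0.5)·170] / 6350 = +0.009291
∂h/∂y = [125·(+0.5) − 95·(+0.8)] / 6350 = -0.002126
Head at (404463, 4458157) = 24.3 + (+0.009291)·(-65) + (-0.002126)·(-160) = 24.04 m.
That is lower than the 25.1 m at P-2, so the point is downgradient.

downgradient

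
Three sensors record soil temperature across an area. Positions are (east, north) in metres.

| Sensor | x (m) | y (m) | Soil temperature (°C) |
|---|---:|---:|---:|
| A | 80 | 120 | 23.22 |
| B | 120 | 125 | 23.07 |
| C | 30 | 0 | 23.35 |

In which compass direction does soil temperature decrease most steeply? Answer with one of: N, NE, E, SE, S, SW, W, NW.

E

Differences from A: to B (Δx, Δy, Δh) = (40, 5, -0.15); to C = (-50, -120, +0.13).
Solve a·Δx + b·Δy = ΔT: det = 40·(-120) − (-50)·5 = -4550.
∂T/∂x = [(-0.15)·(-120) − (+0.13)·5] / -4550 = -0.003813
∂T/∂y = [40·(+0.13) − (-50)·(-0.15)] / -4550 = +0.0005055
Steepest decrease is along −∇f = (+0.003813 E, -0.0005055 N) → east.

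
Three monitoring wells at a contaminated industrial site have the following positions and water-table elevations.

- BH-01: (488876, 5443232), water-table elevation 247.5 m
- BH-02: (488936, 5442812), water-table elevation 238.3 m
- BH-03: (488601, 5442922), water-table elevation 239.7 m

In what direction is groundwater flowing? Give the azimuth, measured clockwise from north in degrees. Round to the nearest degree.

Taking BH-01 as reference: BH-02−BH-01 = (60, -420, -9.2); BH-03−BH-01 = (-275, -310, -7.8).
Determinant of the coordinate differences = 60·(-310) − (-275)·(-420) = -134100.
∂h/∂x = [(-9.2)·(-310) − (-7.8)·(-420)] / -134100 = +0.003162
∂h/∂y = [60·(-7.8) − (-275)·(-9.2)] / -134100 = +0.02236
Flow direction (−∇h) has components (-0.003162 E, -0.02236 N).
Azimuth = atan2(E, N) = atan2(-0.003162, -0.02236) = 188.0° ≈ 188°.

188°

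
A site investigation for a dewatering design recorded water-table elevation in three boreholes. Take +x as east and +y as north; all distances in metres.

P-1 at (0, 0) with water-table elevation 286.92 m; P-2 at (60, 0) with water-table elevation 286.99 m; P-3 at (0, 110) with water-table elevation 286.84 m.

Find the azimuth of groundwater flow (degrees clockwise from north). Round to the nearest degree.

∂h/∂x = (286.99 − 286.92) / (60 − 0) = +0.001167
∂h/∂y = (286.84 − 286.92) / (110 − 0) = -0.0007273
Flow direction (−∇h) has components (-0.001167 E, +0.0007273 N).
Azimuth = atan2(E, N) = atan2(-0.001167, +0.0007273) = 301.9° ≈ 302°.

302°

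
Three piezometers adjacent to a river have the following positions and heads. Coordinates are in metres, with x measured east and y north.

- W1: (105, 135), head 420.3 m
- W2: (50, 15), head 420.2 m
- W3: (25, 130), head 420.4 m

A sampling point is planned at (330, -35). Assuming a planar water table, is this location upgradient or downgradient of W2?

downgradient

Differences from W1: to W2 (Δx, Δy, Δh) = (-55, -120, -0.1); to W3 = (-80, -5, +0.1).
Determinant of the coordinate differences = (-55)·(-5) − (-80)·(-120) = -9325.
∂h/∂x = [(-0.1)·(-5) − (+0.1)·(-120)] / -9325 = -0.001340
∂h/∂y = [(-55)·(+0.1) − (-80)·(-0.1)] / -9325 = +0.001448
Head at (330, -35) = 420.3 + (-0.001340)·(225) + (+0.001448)·(-170) = 419.75 m.
That is lower than the 420.2 m at W2, so the point is downgradient.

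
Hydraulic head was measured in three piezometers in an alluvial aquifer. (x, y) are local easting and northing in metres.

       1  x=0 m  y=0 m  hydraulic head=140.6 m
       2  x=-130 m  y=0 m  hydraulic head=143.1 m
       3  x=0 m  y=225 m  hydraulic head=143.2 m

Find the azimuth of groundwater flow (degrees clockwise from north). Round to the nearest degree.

121°

∂h/∂x = (143.1 − 140.6) / (-130 − 0) = -0.01923
∂h/∂y = (143.2 − 140.6) / (225 − 0) = +0.01156
Flow direction (−∇h) has components (+0.01923 E, -0.01156 N).
Azimuth = atan2(E, N) = atan2(+0.01923, -0.01156) = 121.0° ≈ 121°.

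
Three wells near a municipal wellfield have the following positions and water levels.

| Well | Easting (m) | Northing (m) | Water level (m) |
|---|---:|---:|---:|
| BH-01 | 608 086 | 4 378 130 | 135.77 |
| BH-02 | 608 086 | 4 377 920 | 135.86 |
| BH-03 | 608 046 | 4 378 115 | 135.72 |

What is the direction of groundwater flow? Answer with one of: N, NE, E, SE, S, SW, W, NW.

Differences from BH-01: to BH-02 (Δx, Δy, Δh) = (0, -210, +0.09); to BH-03 = (-40, -15, -0.05).
Solve a·Δx + b·Δy = Δh: det = 0·(-15) − (-40)·(-210) = -8400.
∂h/∂x = [(+0.09)·(-15) − (-0.05)·(-210)] / -8400 = +0.001411
∂h/∂y = [0·(-0.05) − (-40)·(+0.09)] / -8400 = -0.0004286
Flow = −∇h = (-0.001411 east, +0.0004286 north), which points west.

W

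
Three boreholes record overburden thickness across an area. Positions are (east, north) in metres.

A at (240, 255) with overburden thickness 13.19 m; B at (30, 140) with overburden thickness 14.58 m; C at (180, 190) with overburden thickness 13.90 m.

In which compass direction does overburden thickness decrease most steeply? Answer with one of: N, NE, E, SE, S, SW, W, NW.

N

With d = a·x + b·y + c and A as origin, the differences give:
  (-210)·a + (-115)·b = +1.39
  (-60)·a + (-65)·b = +0.71
Eliminate b (×(-65) and ×(-115), subtract): 6750·a = -8.700 → a = ∂d/∂x = -0.001289
Back-substitute: b = ∂d/∂y = -0.009733.
Steepest decrease is along −∇f = (+0.001289 E, +0.009733 N) → north.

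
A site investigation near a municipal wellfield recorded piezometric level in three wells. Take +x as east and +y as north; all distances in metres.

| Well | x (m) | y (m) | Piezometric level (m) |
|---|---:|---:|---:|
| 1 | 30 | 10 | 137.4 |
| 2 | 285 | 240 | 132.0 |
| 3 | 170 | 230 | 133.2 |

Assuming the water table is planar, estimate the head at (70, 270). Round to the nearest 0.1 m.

133.6 m

Differences from 1: to 2 (Δx, Δy, Δh) = (255, 230, -5.4); to 3 = (140, 220, -4.2).
Solve a·Δx + b·Δy = Δh: det = 255·220 − 140·230 = 23900.
∂h/∂x = [(-5.4)·220 − (-4.2)·230] / 23900 = -0.009289
∂h/∂y = [255·(-4.2) − 140·(-5.4)] / 23900 = -0.01318
h(70, 270) = 137.4 + (-0.009289)·(40) + (-0.01318)·(260) = 137.4 -0.372 -3.427 = 133.602 m.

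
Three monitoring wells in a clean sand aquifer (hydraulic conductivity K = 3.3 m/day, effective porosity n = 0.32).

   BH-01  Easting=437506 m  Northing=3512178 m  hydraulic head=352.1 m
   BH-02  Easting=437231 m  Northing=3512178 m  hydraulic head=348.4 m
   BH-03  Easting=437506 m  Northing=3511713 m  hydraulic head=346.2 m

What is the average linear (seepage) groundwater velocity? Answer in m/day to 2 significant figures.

0.19 m/day

∂h/∂x = (348.4 − 352.1) / (437231 − 437506) = +0.01345
∂h/∂y = (346.2 − 352.1) / (3511713 − 3512178) = +0.01269
|∇h| = √(0.01345² + 0.01269²) = 0.01849
Seepage velocity v = K·i/n = 3.3 × 0.01849 / 0.32 = 0.1907 m/day.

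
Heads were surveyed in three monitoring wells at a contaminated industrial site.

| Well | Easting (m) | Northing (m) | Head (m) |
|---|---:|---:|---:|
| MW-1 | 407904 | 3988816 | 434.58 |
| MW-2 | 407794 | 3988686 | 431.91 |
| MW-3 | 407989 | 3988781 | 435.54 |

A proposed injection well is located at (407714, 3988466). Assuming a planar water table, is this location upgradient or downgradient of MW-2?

Differences from MW-1: to MW-2 (Δx, Δy, Δh) = (-110, -130, -2.67); to MW-3 = (85, -35, +0.96).
Determinant of the coordinate differences = (-110)·(-35) − 85·(-130) = 14900.
∂h/∂x = [(-2.67)·(-35) − (+0.96)·(-130)] / 14900 = +0.01465
∂h/∂y = [(-110)·(+0.96) − 85·(-2.67)] / 14900 = +0.008144
Head at (407714, 3988466) = 434.58 + (+0.01465)·(-190) + (+0.008144)·(-350) = 428.95 m.
That is lower than the 431.91 m at MW-2, so the point is downgradient.

downgradient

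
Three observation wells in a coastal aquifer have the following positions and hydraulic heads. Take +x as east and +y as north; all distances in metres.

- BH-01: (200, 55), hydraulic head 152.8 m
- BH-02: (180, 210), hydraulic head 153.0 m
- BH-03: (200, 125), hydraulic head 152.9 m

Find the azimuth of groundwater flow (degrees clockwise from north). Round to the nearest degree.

Differences from BH-01: to BH-02 (Δx, Δy, Δh) = (-20, 155, +0.2); to BH-03 = (0, 70, +0.1).
Determinant of the coordinate differences = (-20)·70 − 0·155 = -1400.
∂h/∂x = [(+0.2)·70 − (+0.1)·155] / -1400 = +0.001071
∂h/∂y = [(-20)·(+0.1) − 0·(+0.2)] / -1400 = +0.001429
Flow direction (−∇h) has components (-0.001071 E, -0.001429 N).
Azimuth = atan2(E, N) = atan2(-0.001071, -0.001429) = 216.9° ≈ 217°.

217°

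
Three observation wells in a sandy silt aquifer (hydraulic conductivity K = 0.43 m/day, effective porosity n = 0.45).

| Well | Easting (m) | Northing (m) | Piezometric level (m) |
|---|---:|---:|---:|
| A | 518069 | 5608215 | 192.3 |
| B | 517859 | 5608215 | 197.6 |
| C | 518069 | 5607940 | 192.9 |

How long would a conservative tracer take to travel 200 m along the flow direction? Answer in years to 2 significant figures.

∂h/∂x = (197.6 − 192.3) / (517859 − 518069) = -0.02524
∂h/∂y = (192.9 − 192.3) / (5607940 − 5608215) = -0.002182
|∇h| = √(-0.02524² + -0.002182²) = 0.02533
Seepage velocity v = K·i/n = 0.43 × 0.02533 / 0.45 = 0.0242 m/day.
t = 200 / 0.0242 = 8264 days = 22.6 years.

23 years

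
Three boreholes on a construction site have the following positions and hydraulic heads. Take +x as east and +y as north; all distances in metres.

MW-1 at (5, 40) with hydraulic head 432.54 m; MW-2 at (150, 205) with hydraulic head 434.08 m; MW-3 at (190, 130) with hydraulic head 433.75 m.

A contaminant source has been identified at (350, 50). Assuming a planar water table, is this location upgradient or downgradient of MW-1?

upgradient

With h = a·x + b·y + c and MW-1 as origin, the differences give:
  145·a + 165·b = +1.54
  185·a + 90·b = +1.21
Eliminate b (×90 and ×165, subtract): -17475·a = -61.050 → a = ∂h/∂x = +0.003494
Back-substitute: b = ∂h/∂y = +0.006263.
Head at (350, 50) = 432.54 + (+0.003494)·(345) + (+0.006263)·(10) = 433.81 m.
That is higher than the 432.54 m at MW-1, so the point is upgradient.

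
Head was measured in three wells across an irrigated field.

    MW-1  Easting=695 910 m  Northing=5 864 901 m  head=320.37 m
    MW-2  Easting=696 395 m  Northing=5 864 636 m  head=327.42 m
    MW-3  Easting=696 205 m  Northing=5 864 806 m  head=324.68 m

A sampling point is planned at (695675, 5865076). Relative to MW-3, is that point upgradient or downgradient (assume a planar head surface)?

Taking MW-1 as reference: MW-2−MW-1 = (485, -265, +7.05); MW-3−MW-1 = (295, -95, +4.31).
Determinant of the coordinate differences = 485·(-95) − 295·(-265) = 32100.
∂h/∂x = [(+7.05)·(-95) − (+4.31)·(-265)] / 32100 = +0.01472
∂h/∂y = [485·(+4.31) − 295·(+7.05)] / 32100 = +0.0003302
Head at (695675, 5865076) = 320.37 + (+0.01472)·(-235) + (+0.0003302)·(175) = 316.97 m.
That is lower than the 324.68 m at MW-3, so the point is downgradient.

downgradient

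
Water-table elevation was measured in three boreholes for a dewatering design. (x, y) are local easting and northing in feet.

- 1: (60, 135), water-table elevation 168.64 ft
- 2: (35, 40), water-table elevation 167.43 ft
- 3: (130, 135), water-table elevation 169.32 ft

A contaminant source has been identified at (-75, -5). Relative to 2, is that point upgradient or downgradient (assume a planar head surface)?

downgradient

With h = a·x + b·y + c and 1 as origin, the differences give:
  (-25)·a + (-95)·b = -1.21
  70·a + 0·b = +0.68
Eliminate b (×0 and ×(-95), subtract): 6650·a = 64.600 → a = ∂h/∂x = +0.009714
Back-substitute: b = ∂h/∂y = +0.01018.
Head at (-75, -5) = 168.64 + (+0.009714)·(-135) + (+0.01018)·(-140) = 165.90 ft.
That is lower than the 167.43 ft at 2, so the point is downgradient.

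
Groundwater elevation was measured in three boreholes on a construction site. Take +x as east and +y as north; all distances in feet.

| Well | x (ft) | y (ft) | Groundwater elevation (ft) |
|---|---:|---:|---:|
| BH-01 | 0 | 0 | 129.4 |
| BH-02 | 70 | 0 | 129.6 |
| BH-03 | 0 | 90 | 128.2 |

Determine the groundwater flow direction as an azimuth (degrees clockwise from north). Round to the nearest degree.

348°

∂h/∂x = (129.6 − 129.4) / (70 − 0) = +0.002857
∂h/∂y = (128.2 − 129.4) / (90 − 0) = -0.01333
Flow direction (−∇h) has components (-0.002857 E, +0.01333 N).
Azimuth = atan2(E, N) = atan2(-0.002857, +0.01333) = 347.9° ≈ 348°.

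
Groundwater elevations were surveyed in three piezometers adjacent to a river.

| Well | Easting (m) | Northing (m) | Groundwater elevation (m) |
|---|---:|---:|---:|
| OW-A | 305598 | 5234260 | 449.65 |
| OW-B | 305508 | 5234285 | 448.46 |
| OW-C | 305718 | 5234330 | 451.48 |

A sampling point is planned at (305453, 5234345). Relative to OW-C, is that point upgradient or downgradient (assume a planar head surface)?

With h = a·x + b·y + c and OW-A as origin, the differences give:
  (-90)·a + 25·b = -1.19
  120·a + 70·b = +1.83
Eliminate b (×70 and ×25, subtract): -9300·a = -129.050 → a = ∂h/∂x = +0.01388
Back-substitute: b = ∂h/∂y = +0.002355.
Head at (305453, 5234345) = 449.65 + (+0.01388)·(-145) + (+0.002355)·(85) = 447.84 m.
That is lower than the 451.48 m at OW-C, so the point is downgradient.

downgradient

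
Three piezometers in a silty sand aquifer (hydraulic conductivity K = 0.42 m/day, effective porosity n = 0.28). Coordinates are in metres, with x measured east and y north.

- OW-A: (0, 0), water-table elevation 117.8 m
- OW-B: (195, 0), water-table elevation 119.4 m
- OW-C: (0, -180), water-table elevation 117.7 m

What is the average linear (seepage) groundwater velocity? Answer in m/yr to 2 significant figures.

4.5 m/yr

∂h/∂x = (119.4 − 117.8) / (195 − 0) = +0.008205
∂h/∂y = (117.7 − 117.8) / (-180 − 0) = +0.0005556
|∇h| = √(0.008205² + 0.0005556²) = 0.008224
Seepage velocity v = K·i/n = 0.42 × 0.008224 / 0.28 = 0.01234 m/day = 4.507 m/yr.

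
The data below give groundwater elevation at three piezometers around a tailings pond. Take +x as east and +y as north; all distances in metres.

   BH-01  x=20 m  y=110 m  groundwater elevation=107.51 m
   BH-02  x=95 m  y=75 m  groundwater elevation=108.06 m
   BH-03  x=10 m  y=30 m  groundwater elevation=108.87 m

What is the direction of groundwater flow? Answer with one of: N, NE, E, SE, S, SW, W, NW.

Three-point gradient (reference BH-01): Δ to BH-02 = (75, -35, +0.55), Δ to BH-03 = (-10, -80, +1.36).
∂h/∂x = -0.0005669, ∂h/∂y = -0.01693 (det = -6350).
Flow = −∇h = (+0.0005669 east, +0.01693 north), which points north.

N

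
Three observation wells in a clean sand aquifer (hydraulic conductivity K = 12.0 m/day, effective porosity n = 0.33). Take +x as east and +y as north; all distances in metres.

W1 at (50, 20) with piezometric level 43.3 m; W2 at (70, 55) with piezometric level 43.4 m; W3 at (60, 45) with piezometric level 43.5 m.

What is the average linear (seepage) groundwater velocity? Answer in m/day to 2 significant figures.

With h = a·x + b·y + c and W1 as origin, the differences give:
  20·a + 35·b = +0.1
  10·a + 25·b = +0.2
Eliminate b (×25 and ×35, subtract): 150·a = -4.50 → a = ∂h/∂x = -0.03000
Back-substitute: b = ∂h/∂y = +0.02000.
|∇h| = √(-0.03000² + 0.02000²) = 0.03606
Seepage velocity v = K·i/n = 12.0 × 0.03606 / 0.33 = 1.311 m/day.

1.3 m/day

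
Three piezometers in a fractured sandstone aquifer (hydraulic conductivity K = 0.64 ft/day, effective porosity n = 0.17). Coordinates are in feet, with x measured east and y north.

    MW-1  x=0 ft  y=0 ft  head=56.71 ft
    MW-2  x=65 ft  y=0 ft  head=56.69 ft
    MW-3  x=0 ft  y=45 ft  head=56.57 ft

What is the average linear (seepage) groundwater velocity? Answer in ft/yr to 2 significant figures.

∂h/∂x = (56.69 − 56.71) / (65 − 0) = -0.0003077
∂h/∂y = (56.57 − 56.71) / (45 − 0) = -0.003111
|∇h| = √(-0.0003077² + -0.003111²) = 0.003126
Seepage velocity v = K·i/n = 0.64 × 0.003126 / 0.17 = 0.01177 ft/day = 4.299 ft/yr.

4.3 ft/yr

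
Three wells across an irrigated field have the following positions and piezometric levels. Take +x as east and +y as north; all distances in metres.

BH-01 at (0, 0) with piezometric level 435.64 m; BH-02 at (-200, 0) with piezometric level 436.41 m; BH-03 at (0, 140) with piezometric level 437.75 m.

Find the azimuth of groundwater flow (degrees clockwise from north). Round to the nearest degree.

166°

∂h/∂x = (436.41 − 435.64) / (-200 − 0) = -0.003850
∂h/∂y = (437.75 − 435.64) / (140 − 0) = +0.01507
Flow direction (−∇h) has components (+0.003850 E, -0.01507 N).
Azimuth = atan2(E, N) = atan2(+0.003850, -0.01507) = 165.7° ≈ 166°.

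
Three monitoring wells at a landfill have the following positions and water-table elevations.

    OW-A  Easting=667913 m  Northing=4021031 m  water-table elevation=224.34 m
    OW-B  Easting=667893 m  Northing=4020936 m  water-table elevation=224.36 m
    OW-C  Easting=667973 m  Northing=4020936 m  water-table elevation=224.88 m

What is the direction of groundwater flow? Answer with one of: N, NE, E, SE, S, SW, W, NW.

W

Three-point gradient (reference OW-A): Δ to OW-B = (-20, -95, +0.02), Δ to OW-C = (60, -95, +0.54).
∂h/∂x = +0.006500, ∂h/∂y = -0.001579 (det = 7600).
Flow = −∇h = (-0.006500 east, +0.001579 north), which points west.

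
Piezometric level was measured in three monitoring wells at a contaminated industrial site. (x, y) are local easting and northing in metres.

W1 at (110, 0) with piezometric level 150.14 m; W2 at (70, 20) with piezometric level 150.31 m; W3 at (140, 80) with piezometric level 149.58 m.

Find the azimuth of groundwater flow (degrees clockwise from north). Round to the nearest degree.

Taking W1 as reference: W2−W1 = (-40, 20, +0.17); W3−W1 = (30, 80, -0.56).
Determinant of the coordinate differences = (-40)·80 − 30·20 = -3800.
∂h/∂x = [(+0.17)·80 − (-0.56)·20] / -3800 = -0.006526
∂h/∂y = [(-40)·(-0.56) − 30·(+0.17)] / -3800 = -0.004553
Flow direction (−∇h) has components (+0.006526 E, +0.004553 N).
Azimuth = atan2(E, N) = atan2(+0.006526, +0.004553) = 55.1° ≈ 055°.

055°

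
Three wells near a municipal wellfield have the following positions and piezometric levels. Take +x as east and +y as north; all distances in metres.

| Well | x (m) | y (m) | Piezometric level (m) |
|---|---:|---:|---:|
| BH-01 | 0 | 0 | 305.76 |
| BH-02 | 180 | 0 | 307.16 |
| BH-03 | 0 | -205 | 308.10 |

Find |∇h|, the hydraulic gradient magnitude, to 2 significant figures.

0.014

∂h/∂x = (307.16 − 305.76) / (180 − 0) = +0.007778
∂h/∂y = (308.10 − 305.76) / (-205 − 0) = -0.01141
|∇h| = √(0.007778² + -0.01141²) = 0.01381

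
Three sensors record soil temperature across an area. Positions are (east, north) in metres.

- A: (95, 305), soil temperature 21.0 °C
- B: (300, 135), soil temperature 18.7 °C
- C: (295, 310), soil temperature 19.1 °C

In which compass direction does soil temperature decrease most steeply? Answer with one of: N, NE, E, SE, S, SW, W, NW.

Taking A as reference: B−A = (205, -170, -2.3); C−A = (200, 5, -1.9).
Solve a·Δx + b·Δy = ΔT: det = 205·5 − 200·(-170) = 35025.
∂T/∂x = [(-2.3)·5 − (-1.9)·(-170)] / 35025 = -0.009550
∂T/∂y = [205·(-1.9) − 200·(-2.3)] / 35025 = +0.002013
Steepest decrease is along −∇f = (+0.009550 E, -0.002013 N) → east.

E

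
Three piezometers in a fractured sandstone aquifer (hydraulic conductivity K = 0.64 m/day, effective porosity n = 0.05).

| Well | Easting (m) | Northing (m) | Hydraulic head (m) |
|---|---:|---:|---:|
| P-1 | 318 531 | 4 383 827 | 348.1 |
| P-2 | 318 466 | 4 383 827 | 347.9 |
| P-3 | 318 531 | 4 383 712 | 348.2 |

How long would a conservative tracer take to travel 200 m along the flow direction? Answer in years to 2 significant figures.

13 years

∂h/∂x = (347.9 − 348.1) / (318466 − 318531) = +0.003077
∂h/∂y = (348.2 − 348.1) / (4383712 − 4383827) = -0.0008696
|∇h| = √(0.003077² + -0.0008696²) = 0.003198
Seepage velocity v = K·i/n = 0.64 × 0.003198 / 0.05 = 0.04093 m/day.
t = 200 / 0.04093 = 4886 days = 13.4 years.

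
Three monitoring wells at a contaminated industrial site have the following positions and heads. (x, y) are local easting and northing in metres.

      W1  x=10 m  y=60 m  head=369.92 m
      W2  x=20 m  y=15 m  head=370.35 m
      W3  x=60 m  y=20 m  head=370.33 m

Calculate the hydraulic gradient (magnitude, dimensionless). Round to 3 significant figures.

0.00943

Taking W1 as reference: W2−W1 = (10, -45, +0.43); W3−W1 = (50, -40, +0.41).
Determinant of the coordinate differences = 10·(-40) − 50·(-45) = 1850.
∂h/∂x = [(+0.43)·(-40) − (+0.41)·(-45)] / 1850 = +0.0006757
∂h/∂y = [10·(+0.41) − 50·(+0.43)] / 1850 = -0.009405
|∇h| = √(0.0006757² + -0.009405²) = 0.009429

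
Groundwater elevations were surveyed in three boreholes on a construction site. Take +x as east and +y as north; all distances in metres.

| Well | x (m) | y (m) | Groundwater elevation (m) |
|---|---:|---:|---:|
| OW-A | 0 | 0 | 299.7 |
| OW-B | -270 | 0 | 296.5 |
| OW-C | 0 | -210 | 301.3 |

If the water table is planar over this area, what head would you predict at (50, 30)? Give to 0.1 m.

300.1 m

∂h/∂x = (296.5 − 299.7) / (-270 − 0) = +0.01185
∂h/∂y = (301.3 − 299.7) / (-210 − 0) = -0.007619
h(50, 30) = 299.7 + (+0.01185)·(50) + (-0.007619)·(30) = 299.7 +0.593 -0.229 = 300.064 m.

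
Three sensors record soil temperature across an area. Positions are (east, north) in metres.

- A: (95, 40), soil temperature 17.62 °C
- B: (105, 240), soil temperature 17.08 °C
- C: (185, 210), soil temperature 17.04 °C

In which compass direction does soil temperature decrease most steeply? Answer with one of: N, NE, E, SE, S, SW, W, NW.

With T = a·x + b·y + c and A as origin, the differences give:
  10·a + 200·b = -0.54
  90·a + 170·b = -0.58
Eliminate b (×170 and ×200, subtract): -16300·a = 24.200 → a = ∂T/∂x = -0.001485
Back-substitute: b = ∂T/∂y = -0.002626.
Steepest decrease is along −∇f = (+0.001485 E, +0.002626 N) → northeast.

NE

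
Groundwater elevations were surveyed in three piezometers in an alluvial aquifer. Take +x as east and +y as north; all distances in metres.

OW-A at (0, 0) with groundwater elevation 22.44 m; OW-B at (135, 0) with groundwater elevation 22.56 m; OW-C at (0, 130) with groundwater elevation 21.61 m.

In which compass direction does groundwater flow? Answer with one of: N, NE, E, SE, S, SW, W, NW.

∂h/∂x = (22.56 − 22.44) / (135 − 0) = +0.0008889
∂h/∂y = (21.61 − 22.44) / (130 − 0) = -0.006385
Flow = −∇h = (-0.0008889 east, +0.006385 north), which points north.

N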